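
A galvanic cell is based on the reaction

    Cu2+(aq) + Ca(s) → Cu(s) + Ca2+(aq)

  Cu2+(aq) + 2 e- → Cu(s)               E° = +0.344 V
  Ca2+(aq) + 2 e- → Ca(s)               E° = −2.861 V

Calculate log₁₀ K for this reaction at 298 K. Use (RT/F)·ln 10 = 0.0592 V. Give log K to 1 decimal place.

The Cu²⁺/Cu couple is reduced (cathode); E°cell = +0.344 − (−2.861) = +3.205 V with n = 2.
At equilibrium E = 0, so log K = nE°cell / 0.0592 = (2)(+3.205) / 0.0592 = 108.3.

log K = 108.3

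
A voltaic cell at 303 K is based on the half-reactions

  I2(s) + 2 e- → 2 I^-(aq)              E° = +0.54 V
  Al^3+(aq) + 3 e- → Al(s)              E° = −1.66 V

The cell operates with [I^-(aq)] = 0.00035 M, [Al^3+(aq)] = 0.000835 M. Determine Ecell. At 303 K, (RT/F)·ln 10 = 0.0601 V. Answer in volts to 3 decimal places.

Since E°(I₂/I⁻) > E°(Al³⁺/Al), I₂/I⁻ serves as the cathode.
E°cell = +0.54 − (−1.66) = +2.20 V, with n = 6 electrons transferred.
The balanced reaction is 3 I2(s) + 2 Al(s) → 6 I^-(aq) + 2 Al^3+(aq), so Q = [I^-(aq)]^6·[Al^3+(aq)]^2 = 1.28×10^−27 and log Q = −26.892.
E = E° − (0.0601/n)·log Q = +2.20 − (0.0601/6)(−26.892) = +2.469 V.

+2.469 V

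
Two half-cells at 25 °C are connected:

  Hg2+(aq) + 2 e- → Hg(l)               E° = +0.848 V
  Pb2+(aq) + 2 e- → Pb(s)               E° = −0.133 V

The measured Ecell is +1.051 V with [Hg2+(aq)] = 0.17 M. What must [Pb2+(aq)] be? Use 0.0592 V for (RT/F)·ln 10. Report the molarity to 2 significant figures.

0.00073 M

With Hg²⁺/Hg at the cathode and Pb²⁺/Pb at the anode, E°cell = +0.848 − (−0.133) = +0.981 V (n = 2).
From the Nernst equation, log Q = n(E° − E)/0.0592 = 2·(+0.981 − (+1.051))/0.0592 = −2.365.
The balanced reaction is Hg2+(aq) + Pb(s) → Hg(l) + Pb2+(aq), so Q = [Pb2+(aq)] / [Hg2+(aq)].
Isolating [Pb2+(aq)] in Q = 10^{−2.365} yields log [Pb2+(aq)] = −3.135, i.e. 0.00073 M.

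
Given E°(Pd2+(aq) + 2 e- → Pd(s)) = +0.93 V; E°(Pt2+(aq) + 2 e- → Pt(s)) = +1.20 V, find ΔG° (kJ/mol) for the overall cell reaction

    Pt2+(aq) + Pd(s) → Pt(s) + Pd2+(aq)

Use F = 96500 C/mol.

In the reaction as written Pt2+(aq) is reduced, so the Pt²⁺/Pt couple is the cathode and Pd²⁺/Pd is the anode.
E°cell = +1.20 − (+0.93) = +0.27 V; balancing electrons gives n = 2.
ΔG° = −nFE°cell = −(2)(96500)(+0.27) J/mol = −52.1 kJ/mol.

−52.1 kJ/mol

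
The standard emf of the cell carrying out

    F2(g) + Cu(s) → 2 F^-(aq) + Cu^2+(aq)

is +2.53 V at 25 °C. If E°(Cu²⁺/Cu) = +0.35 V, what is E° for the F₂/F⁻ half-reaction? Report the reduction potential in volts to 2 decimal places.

In the reaction as written the F₂/F⁻ couple is reduced (cathode) and Cu²⁺/Cu is oxidized (anode), so E°cell = E°(F₂/F⁻) − E°(Cu²⁺/Cu).
E°(F₂/F⁻) = E°cell + E°(anode) = +2.53 + (+0.35) = +2.88 V.

+2.88 V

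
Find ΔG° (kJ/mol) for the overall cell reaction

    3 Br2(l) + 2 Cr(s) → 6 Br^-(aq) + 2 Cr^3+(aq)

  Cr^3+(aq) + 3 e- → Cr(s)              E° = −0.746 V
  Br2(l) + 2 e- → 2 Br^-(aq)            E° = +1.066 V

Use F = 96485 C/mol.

In the reaction as written Br2(l) is reduced, so the Br₂/Br⁻ couple is the cathode and Cr³⁺/Cr is the anode.
E°cell = +1.066 − (−0.746) = +1.812 V; balancing electrons gives n = 6.
ΔG° = −nFE°cell = −(6)(96485)(+1.812) J/mol = −1049 kJ/mol.

−1049 kJ/mol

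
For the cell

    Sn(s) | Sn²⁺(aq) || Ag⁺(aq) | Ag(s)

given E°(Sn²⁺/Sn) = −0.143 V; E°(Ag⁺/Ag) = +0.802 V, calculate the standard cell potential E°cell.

+0.945 V

By convention the left-hand electrode in cell notation is the anode (oxidation) and the right-hand electrode is the cathode (reduction).
E°cell = E°(right) − E°(left) = +0.802 − (−0.143) = +0.945 V.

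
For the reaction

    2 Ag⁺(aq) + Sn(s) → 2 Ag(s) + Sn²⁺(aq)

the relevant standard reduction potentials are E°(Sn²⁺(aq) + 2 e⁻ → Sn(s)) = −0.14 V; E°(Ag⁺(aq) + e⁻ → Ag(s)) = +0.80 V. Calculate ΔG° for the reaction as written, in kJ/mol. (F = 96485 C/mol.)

−181 kJ/mol

In the reaction as written Ag⁺(aq) is reduced, so the Ag⁺/Ag couple is the cathode and Sn²⁺/Sn is the anode.
E°cell = +0.80 − (−0.14) = +0.94 V; balancing electrons gives n = 2.
ΔG° = −nFE°cell = −(2)(96485)(+0.94) J/mol = −181 kJ/mol.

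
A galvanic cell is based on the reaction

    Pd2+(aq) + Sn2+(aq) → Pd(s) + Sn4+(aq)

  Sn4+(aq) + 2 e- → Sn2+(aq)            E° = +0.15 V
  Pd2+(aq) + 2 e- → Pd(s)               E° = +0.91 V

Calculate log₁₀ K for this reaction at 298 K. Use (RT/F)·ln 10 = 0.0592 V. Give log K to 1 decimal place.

log K = 25.7

The Pd²⁺/Pd couple is reduced (cathode); E°cell = +0.91 − (+0.15) = +0.76 V with n = 2.
At equilibrium E = 0, so log K = nE°cell / 0.0592 = (2)(+0.76) / 0.0592 = 25.7.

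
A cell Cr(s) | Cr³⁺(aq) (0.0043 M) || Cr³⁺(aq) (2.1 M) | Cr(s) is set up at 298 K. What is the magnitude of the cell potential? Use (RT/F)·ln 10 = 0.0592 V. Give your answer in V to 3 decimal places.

0.053 V

For a concentration cell E°cell = 0, since both electrodes use the same couple.
The compartment with the higher Cr³⁺(aq) concentration (2.1 M) acts as the cathode; ions are reduced there and produced at the dilute (0.0043 M) anode.
With n = 3, Ecell = −(0.0592/3)·log([dilute]/[conc]) = −(0.0592/3)·log(0.0043/2.1) = +0.053 V.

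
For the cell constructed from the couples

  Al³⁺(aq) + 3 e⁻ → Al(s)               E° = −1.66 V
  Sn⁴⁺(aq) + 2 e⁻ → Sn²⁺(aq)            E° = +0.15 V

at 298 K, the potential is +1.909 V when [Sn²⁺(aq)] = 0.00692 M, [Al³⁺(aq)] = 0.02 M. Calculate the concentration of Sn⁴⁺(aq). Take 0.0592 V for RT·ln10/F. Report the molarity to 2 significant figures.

With Sn⁴⁺/Sn²⁺ at the cathode and Al³⁺/Al at the anode, E°cell = +0.15 − (−1.66) = +1.81 V (n = 6).
Since E = E° − (0.0592/n)·log Q, log Q = n(E° − E)/0.0592 = −10.034.
For 3 Sn⁴⁺(aq) + 2 Al(s) → 3 Sn²⁺(aq) + 2 Al³⁺(aq), the reaction quotient is Q = ([Sn²⁺(aq)]^3·[Al³⁺(aq)]^2) / [Sn⁴⁺(aq)]^3.
Isolating [Sn⁴⁺(aq)] in Q = 10^{−10.034} yields log [Sn⁴⁺(aq)] = 0.052, i.e. 1.1 M.

1.1 M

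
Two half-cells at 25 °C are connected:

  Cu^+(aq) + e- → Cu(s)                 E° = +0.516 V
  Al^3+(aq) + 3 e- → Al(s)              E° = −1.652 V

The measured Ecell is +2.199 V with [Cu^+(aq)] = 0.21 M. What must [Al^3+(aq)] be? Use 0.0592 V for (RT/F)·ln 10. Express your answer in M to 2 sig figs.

Cu⁺/Cu is the cathode (higher E°); E°cell = +0.516 − (−1.652) = +2.168 V with n = 3.
Rearranging E = E° − (0.0592/n)·log Q gives log Q = 3(+2.168 − (+2.199))/0.0592 = −1.571.
For 3 Cu^+(aq) + Al(s) → 3 Cu(s) + Al^3+(aq), the reaction quotient is Q = [Al^3+(aq)] / [Cu^+(aq)]^3.
Substituting the known concentrations and solving, log [Al^3+(aq)] = −3.604 and [Al^3+(aq)] = 0.00025 M.

0.00025 M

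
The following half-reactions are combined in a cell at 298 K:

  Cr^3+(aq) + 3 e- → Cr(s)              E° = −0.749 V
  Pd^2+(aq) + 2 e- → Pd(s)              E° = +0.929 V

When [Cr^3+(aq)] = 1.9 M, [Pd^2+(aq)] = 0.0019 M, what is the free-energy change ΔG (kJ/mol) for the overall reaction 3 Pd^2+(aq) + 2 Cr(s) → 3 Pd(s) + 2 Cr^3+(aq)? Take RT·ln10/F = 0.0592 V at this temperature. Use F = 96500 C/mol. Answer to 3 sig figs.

−922 kJ/mol

The standard cell potential is +0.929 − (−0.749) = +1.678 V, with n = 6 electrons in the balanced equation.
The reaction quotient is [Cr^3+(aq)]^2 / [Pd^2+(aq)]^3 = 5.26×10^8; by Nernst, E = +1.678 − (0.0592/6)(8.721) = +1.5920 V.
Finally ΔG = −nFE = −(6)(96500 C/mol)(+1.5920 V) = −922 kJ/mol.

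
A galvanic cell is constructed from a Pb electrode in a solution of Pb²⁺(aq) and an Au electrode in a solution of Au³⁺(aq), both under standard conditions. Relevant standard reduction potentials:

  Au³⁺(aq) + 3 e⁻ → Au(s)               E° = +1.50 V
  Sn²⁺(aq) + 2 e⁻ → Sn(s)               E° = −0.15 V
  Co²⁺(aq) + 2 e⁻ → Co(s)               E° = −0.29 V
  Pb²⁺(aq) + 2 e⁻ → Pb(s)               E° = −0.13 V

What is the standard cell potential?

The Au³⁺/Au couple has the higher E°, so Au ion is reduced (cathode) and Pb is oxidized (anode).
E°cell = E°(cathode) − E°(anode) = +1.50 − (−0.13) = +1.63 V.

+1.63 V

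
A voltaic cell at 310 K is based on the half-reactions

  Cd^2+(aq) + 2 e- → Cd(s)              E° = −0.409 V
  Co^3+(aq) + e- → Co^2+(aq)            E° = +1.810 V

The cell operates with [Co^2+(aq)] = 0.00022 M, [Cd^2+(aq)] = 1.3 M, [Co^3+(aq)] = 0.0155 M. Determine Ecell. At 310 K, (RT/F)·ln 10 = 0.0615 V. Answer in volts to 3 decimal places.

Co³⁺/Co²⁺ is reduced (cathode, E° = +1.810 V) and Cd²⁺/Cd is oxidized (anode).
The standard potential is +1.810 − (−0.409) = +2.219 V and the balanced reaction transfers n = 2 electrons.
Balancing gives 2 Co^3+(aq) + Cd(s) → 2 Co^2+(aq) + Cd^2+(aq); hence Q = ([Co^2+(aq)]^2·[Cd^2+(aq)]) / [Co^3+(aq)]^2 = 0.000262 (log Q = −3.582).
Applying E = E° − (RT ln10/nF)·log Q gives +2.219 − (0.0615/2)(−3.582) = +2.329 V.

+2.329 V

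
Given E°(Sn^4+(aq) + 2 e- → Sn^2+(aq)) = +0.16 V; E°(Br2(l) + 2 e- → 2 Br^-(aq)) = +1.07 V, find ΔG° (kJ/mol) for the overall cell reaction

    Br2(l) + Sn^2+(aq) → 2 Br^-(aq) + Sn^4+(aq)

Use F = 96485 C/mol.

In the reaction as written Br2(l) is reduced, so the Br₂/Br⁻ couple is the cathode and Sn⁴⁺/Sn²⁺ is the anode.
E°cell = +1.07 − (+0.16) = +0.91 V; balancing electrons gives n = 2.
ΔG° = −nFE°cell = −(2)(96485)(+0.91) J/mol = −176 kJ/mol.

−176 kJ/mol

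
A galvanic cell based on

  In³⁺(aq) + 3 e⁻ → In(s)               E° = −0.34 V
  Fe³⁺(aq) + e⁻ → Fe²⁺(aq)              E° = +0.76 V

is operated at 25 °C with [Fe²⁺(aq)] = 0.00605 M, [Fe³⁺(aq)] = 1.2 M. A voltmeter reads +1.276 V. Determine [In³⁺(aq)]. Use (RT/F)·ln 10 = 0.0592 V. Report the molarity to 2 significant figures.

The Fe³⁺/Fe²⁺ couple has the larger reduction potential, so it is the cathode: E°cell = +0.76 − (−0.34) = +1.10 V and n = 3.
Rearranging E = E° − (0.0592/n)·log Q gives log Q = 3(+1.10 − (+1.276))/0.0592 = −8.919.
For 3 Fe³⁺(aq) + In(s) → 3 Fe²⁺(aq) + In³⁺(aq), the reaction quotient is Q = ([Fe²⁺(aq)]^3·[In³⁺(aq)]) / [Fe³⁺(aq)]^3.
Solving for the unknown gives log [In³⁺(aq)] = −2.027, so [In³⁺(aq)] ≈ 0.0094 M.

0.0094 M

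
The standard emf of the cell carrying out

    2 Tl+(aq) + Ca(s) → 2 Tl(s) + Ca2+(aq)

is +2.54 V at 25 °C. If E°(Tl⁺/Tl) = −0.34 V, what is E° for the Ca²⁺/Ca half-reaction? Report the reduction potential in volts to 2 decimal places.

−2.88 V

In the reaction as written the Tl⁺/Tl couple is reduced (cathode) and Ca²⁺/Ca is oxidized (anode), so E°cell = E°(Tl⁺/Tl) − E°(Ca²⁺/Ca).
E°(Ca²⁺/Ca) = E°(cathode) − E°cell = −0.34 − (+2.54) = −2.88 V.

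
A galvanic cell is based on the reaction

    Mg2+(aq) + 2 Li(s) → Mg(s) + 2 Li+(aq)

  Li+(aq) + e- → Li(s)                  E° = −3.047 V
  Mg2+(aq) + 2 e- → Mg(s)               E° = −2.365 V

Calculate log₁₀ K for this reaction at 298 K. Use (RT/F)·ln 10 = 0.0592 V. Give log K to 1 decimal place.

log K = 23.0

The Mg²⁺/Mg couple is reduced (cathode); E°cell = −2.365 − (−3.047) = +0.682 V with n = 2.
At equilibrium E = 0, so log K = nE°cell / 0.0592 = (2)(+0.682) / 0.0592 = 23.0.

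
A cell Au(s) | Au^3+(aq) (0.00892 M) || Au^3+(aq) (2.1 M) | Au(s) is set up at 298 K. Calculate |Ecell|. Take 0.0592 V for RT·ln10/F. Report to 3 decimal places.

0.047 V

For a concentration cell E°cell = 0, since both electrodes use the same couple.
The compartment with the higher Au^3+(aq) concentration (2.1 M) acts as the cathode; ions are reduced there and produced at the dilute (0.00892 M) anode.
With n = 3, Ecell = −(0.0592/3)·log([dilute]/[conc]) = −(0.0592/3)·log(0.00892/2.1) = +0.047 V.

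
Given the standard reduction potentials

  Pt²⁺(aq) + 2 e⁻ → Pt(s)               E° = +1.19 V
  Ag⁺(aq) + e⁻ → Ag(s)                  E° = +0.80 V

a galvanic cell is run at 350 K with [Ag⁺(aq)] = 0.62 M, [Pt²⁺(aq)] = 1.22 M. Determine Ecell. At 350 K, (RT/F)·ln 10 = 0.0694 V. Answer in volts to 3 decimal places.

+0.407 V

Since E°(Pt²⁺/Pt) > E°(Ag⁺/Ag), Pt²⁺/Pt serves as the cathode.
E°cell = E°cat − E°an = +1.19 − (+0.80) = +0.39 V; n = 2.
Balancing gives Pt²⁺(aq) + 2 Ag(s) → Pt(s) + 2 Ag⁺(aq); hence Q = [Ag⁺(aq)]^2 / [Pt²⁺(aq)] = 0.315 (log Q = −0.502).
Applying E = E° − (RT ln10/nF)·log Q gives +0.39 − (0.0694/2)(−0.502) = +0.407 V.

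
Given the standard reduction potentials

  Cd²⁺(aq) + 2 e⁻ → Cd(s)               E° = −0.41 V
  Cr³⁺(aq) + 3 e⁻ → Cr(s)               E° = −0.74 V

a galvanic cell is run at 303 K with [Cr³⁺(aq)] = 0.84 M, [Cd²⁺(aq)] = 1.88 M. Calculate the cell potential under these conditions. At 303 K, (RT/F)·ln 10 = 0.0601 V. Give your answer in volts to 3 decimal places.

The Cd²⁺/Cd couple has the more positive E°, so it is the cathode; Cr³⁺/Cr is the anode.
The standard potential is −0.41 − (−0.74) = +0.33 V and the balanced reaction transfers n = 6 electrons.
For the overall reaction 3 Cd²⁺(aq) + 2 Cr(s) → 3 Cd(s) + 2 Cr³⁺(aq), Q = [Cr³⁺(aq)]^2 / [Cd²⁺(aq)]^3 = 0.106, giving log Q = −0.974.
Applying E = E° − (RT ln10/nF)·log Q gives +0.33 − (0.0601/6)(−0.974) = +0.340 V.

+0.340 V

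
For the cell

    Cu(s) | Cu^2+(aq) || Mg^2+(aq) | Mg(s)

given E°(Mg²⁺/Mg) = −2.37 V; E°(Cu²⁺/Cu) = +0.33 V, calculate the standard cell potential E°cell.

−2.70 V

By convention the left-hand electrode in cell notation is the anode (oxidation) and the right-hand electrode is the cathode (reduction).
E°cell = E°(right) − E°(left) = −2.37 − (+0.33) = −2.70 V.
The negative sign shows that, as written, the cell would require an external voltage to drive the reaction.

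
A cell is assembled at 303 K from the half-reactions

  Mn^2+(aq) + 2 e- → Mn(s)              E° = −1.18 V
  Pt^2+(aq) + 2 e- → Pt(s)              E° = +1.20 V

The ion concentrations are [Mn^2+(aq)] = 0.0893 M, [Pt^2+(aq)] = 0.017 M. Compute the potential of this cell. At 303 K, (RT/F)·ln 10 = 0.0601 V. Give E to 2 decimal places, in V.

Since E°(Pt²⁺/Pt) > E°(Mn²⁺/Mn), Pt²⁺/Pt serves as the cathode.
E°cell = E°cat − E°an = +1.20 − (−1.18) = +2.38 V; n = 2.
The balanced reaction is Pt^2+(aq) + Mn(s) → Pt(s) + Mn^2+(aq), so Q = [Mn^2+(aq)] / [Pt^2+(aq)] = 5.25 and log Q = 0.720.
E = E° − (0.0601/n)·log Q = +2.38 − (0.0601/2)(0.720) = +2.36 V.

+2.36 V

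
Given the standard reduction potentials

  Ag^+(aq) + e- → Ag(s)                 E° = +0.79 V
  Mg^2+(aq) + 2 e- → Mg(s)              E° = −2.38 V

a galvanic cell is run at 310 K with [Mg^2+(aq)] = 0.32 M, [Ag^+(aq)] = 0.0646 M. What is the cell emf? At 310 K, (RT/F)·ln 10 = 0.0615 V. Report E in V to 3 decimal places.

+3.112 V

The Ag⁺/Ag couple has the more positive E°, so it is the cathode; Mg²⁺/Mg is the anode.
E°cell = +0.79 − (−2.38) = +3.17 V, with n = 2 electrons transferred.
The balanced reaction is 2 Ag^+(aq) + Mg(s) → 2 Ag(s) + Mg^2+(aq), so Q = [Mg^2+(aq)] / [Ag^+(aq)]^2 = 76.7 and log Q = 1.885.
E = E° − (0.0615/n)·log Q = +3.17 − (0.0615/2)(1.885) = +3.112 V.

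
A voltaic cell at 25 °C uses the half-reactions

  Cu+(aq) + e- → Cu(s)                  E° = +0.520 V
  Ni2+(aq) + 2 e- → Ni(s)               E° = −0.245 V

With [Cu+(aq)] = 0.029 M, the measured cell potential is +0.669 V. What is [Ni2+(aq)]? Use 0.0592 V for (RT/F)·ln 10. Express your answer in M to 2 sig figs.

1.5 M

The Cu⁺/Cu couple has the larger reduction potential, so it is the cathode: E°cell = +0.520 − (−0.245) = +0.765 V and n = 2.
Rearranging E = E° − (0.0592/n)·log Q gives log Q = 2(+0.765 − (+0.669))/0.0592 = 3.243.
For 2 Cu+(aq) + Ni(s) → 2 Cu(s) + Ni2+(aq), the reaction quotient is Q = [Ni2+(aq)] / [Cu+(aq)]^2.
Solving for the unknown gives log [Ni2+(aq)] = 0.168, so [Ni2+(aq)] ≈ 1.5 M.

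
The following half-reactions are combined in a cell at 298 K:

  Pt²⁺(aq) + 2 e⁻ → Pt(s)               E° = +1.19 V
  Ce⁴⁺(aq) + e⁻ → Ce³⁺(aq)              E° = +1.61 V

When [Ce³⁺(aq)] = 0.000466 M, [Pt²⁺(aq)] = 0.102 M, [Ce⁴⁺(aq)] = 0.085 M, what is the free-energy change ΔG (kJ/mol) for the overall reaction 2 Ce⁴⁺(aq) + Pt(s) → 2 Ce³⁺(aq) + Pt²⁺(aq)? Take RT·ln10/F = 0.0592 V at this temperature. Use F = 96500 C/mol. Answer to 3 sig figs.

E°cell = +1.61 − (+1.19) = +0.42 V; the balanced reaction transfers n = 2 electrons.
The reaction quotient is ([Ce³⁺(aq)]^2·[Pt²⁺(aq)]) / [Ce⁴⁺(aq)]^2 = 3.07×10^−6; by Nernst, E = +0.42 − (0.0592/2)(−5.513) = +0.5832 V.
Finally ΔG = −nFE = −(2)(96500 C/mol)(+0.5832 V) = −113 kJ/mol.

−113 kJ/mol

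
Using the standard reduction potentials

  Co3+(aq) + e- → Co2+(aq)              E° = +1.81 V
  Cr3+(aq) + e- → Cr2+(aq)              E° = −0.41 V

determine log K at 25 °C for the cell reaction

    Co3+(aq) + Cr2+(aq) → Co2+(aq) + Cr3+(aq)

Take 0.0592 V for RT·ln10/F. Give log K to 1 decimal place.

The Co³⁺/Co²⁺ couple is reduced (cathode); E°cell = +1.81 − (−0.41) = +2.22 V with n = 1.
At equilibrium E = 0, so log K = nE°cell / 0.0592 = (1)(+2.22) / 0.0592 = 37.5.

log K = 37.5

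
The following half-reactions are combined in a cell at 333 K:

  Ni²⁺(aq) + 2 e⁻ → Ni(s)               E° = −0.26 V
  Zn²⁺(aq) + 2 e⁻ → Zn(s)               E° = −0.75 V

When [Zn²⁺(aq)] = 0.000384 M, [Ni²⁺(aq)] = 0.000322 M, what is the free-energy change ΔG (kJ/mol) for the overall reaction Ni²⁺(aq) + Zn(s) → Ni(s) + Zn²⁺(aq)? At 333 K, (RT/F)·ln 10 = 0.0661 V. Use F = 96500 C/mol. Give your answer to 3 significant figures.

E°cell = −0.26 − (−0.75) = +0.49 V; the balanced reaction transfers n = 2 electrons.
The reaction quotient is [Zn²⁺(aq)] / [Ni²⁺(aq)] = 1.19; by Nernst, E = +0.49 − (0.0661/2)(0.076) = +0.4875 V.
ΔG = −nFE = −(2)(96500)(+0.4875) J/mol = −94.1 kJ/mol.

−94.1 kJ/mol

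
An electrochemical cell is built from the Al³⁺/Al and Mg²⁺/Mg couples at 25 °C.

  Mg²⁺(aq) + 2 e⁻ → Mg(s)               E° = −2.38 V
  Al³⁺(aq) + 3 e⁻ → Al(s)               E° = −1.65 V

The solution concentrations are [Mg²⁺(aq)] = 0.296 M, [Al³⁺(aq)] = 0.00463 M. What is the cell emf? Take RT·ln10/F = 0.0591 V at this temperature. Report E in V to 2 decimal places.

+0.70 V

Since E°(Al³⁺/Al) > E°(Mg²⁺/Mg), Al³⁺/Al serves as the cathode.
E°cell = −1.65 − (−2.38) = +0.73 V, with n = 6 electrons transferred.
Balancing gives 2 Al³⁺(aq) + 3 Mg(s) → 2 Al(s) + 3 Mg²⁺(aq); hence Q = [Mg²⁺(aq)]^3 / [Al³⁺(aq)]^2 = 1.21×10^3 (log Q = 3.083).
E = E° − (0.0591/n)·log Q = +0.73 − (0.0591/6)(3.083) = +0.70 V.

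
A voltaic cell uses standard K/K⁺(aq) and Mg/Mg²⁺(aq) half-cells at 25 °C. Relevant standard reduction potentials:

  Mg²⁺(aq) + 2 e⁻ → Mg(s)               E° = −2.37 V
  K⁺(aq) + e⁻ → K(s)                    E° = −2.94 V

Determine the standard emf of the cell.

Of the two couples in this cell, the one with the more positive reduction potential is reduced at the cathode: here that is Mg²⁺/Mg (−2.37 V); K⁺/K (−2.94 V) is the anode.
E°cell = E°(cathode) − E°(anode) = −2.37 − (−2.94) = +0.57 V.

+0.57 V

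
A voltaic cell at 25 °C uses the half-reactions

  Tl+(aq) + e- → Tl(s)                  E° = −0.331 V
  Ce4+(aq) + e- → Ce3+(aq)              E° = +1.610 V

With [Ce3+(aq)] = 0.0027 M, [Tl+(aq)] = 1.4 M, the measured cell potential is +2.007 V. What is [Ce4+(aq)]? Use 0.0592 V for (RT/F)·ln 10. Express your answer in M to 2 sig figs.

0.049 M

Ce⁴⁺/Ce³⁺ is the cathode (higher E°); E°cell = +1.610 − (−0.331) = +1.941 V with n = 1.
Since E = E° − (0.0592/n)·log Q, log Q = n(E° − E)/0.0592 = −1.115.
For Ce4+(aq) + Tl(s) → Ce3+(aq) + Tl+(aq), the reaction quotient is Q = ([Ce3+(aq)]·[Tl+(aq)]) / [Ce4+(aq)].
Substituting the known concentrations and solving, log [Ce4+(aq)] = −1.308 and [Ce4+(aq)] = 0.049 M.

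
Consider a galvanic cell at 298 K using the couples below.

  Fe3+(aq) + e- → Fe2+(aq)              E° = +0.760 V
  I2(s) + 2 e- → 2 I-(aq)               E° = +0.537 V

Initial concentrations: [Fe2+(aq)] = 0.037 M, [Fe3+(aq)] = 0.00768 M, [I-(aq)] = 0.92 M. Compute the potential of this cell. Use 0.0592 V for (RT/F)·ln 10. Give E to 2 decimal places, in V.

The Fe³⁺/Fe²⁺ couple has the more positive E°, so it is the cathode; I₂/I⁻ is the anode.
The standard potential is +0.760 − (+0.537) = +0.223 V and the balanced reaction transfers n = 2 electrons.
The balanced reaction is 2 Fe3+(aq) + 2 I-(aq) → 2 Fe2+(aq) + I2(s), so Q = [Fe2+(aq)]^2 / ([Fe3+(aq)]^2·[I-(aq)]^2) = 27.4 and log Q = 1.438.
By the Nernst equation, E = +0.223 − (0.0592/2)·(1.438) = +0.18 V.

+0.18 V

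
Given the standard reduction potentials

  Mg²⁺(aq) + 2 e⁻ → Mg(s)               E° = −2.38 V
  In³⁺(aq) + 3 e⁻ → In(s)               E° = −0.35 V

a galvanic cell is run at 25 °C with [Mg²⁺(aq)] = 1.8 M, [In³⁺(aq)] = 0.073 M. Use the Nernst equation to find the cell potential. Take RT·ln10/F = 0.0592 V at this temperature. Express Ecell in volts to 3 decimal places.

+2.000 V

The In³⁺/In couple has the more positive E°, so it is the cathode; Mg²⁺/Mg is the anode.
E°cell = −0.35 − (−2.38) = +2.03 V, with n = 6 electrons transferred.
The balanced reaction is 2 In³⁺(aq) + 3 Mg(s) → 2 In(s) + 3 Mg²⁺(aq), so Q = [Mg²⁺(aq)]^3 / [In³⁺(aq)]^2 = 1.09×10^3 and log Q = 3.039.
E = E° − (0.0592/n)·log Q = +2.03 − (0.0592/6)(3.039) = +2.000 V.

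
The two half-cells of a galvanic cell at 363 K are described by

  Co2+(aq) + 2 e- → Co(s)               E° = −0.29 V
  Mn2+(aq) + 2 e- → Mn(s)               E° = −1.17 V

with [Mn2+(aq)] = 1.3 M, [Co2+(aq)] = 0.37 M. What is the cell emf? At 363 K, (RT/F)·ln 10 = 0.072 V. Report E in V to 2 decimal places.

+0.86 V

Co²⁺/Co is reduced (cathode, E° = −0.29 V) and Mn²⁺/Mn is oxidized (anode).
E°cell = E°cat − E°an = −0.29 − (−1.17) = +0.88 V; n = 2.
For the overall reaction Co2+(aq) + Mn(s) → Co(s) + Mn2+(aq), Q = [Mn2+(aq)] / [Co2+(aq)] = 3.51, giving log Q = 0.546.
Applying E = E° − (RT ln10/nF)·log Q gives +0.88 − (0.072/2)(0.546) = +0.86 V.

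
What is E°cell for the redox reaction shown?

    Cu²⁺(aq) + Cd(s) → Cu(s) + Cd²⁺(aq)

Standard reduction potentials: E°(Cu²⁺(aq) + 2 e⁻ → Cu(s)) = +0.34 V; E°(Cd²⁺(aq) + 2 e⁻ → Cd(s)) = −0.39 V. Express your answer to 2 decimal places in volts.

+0.73 V

Cu²⁺(aq) gains electrons, so the Cu²⁺/Cu couple is the cathode; the Cd²⁺/Cd couple is the anode.
E°cell = E°(cathode) − E°(anode) = +0.34 − (−0.39) = +0.73 V.
The positive value indicates the reaction is spontaneous as written.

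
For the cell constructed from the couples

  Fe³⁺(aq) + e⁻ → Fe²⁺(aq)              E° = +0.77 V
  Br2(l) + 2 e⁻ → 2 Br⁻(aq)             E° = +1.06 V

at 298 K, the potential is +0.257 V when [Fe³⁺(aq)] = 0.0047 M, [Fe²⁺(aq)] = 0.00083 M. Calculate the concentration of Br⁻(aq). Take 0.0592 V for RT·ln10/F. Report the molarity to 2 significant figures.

Br₂/Br⁻ is the cathode (higher E°); E°cell = +1.06 − (+0.77) = +0.29 V with n = 2.
Since E = E° − (0.0592/n)·log Q, log Q = n(E° − E)/0.0592 = 1.115.
Balancing electrons gives Br2(l) + 2 Fe²⁺(aq) → 2 Br⁻(aq) + 2 Fe³⁺(aq); thus Q = ([Br⁻(aq)]^2·[Fe³⁺(aq)]^2) / [Fe²⁺(aq)]^2.
Substituting the known concentrations and solving, log [Br⁻(aq)] = −0.196 and [Br⁻(aq)] = 0.64 M.

0.64 M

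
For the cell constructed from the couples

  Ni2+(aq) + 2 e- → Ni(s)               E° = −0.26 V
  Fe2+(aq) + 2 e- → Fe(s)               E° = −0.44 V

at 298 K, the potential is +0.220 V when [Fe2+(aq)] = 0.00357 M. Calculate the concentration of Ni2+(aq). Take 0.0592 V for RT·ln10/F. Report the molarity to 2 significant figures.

0.080 M

Ni²⁺/Ni is the cathode (higher E°); E°cell = −0.26 − (−0.44) = +0.18 V with n = 2.
Since E = E° − (0.0592/n)·log Q, log Q = n(E° − E)/0.0592 = −1.351.
Balancing electrons gives Ni2+(aq) + Fe(s) → Ni(s) + Fe2+(aq); thus Q = [Fe2+(aq)] / [Ni2+(aq)].
Solving for the unknown gives log [Ni2+(aq)] = −1.096, so [Ni2+(aq)] ≈ 0.080 M.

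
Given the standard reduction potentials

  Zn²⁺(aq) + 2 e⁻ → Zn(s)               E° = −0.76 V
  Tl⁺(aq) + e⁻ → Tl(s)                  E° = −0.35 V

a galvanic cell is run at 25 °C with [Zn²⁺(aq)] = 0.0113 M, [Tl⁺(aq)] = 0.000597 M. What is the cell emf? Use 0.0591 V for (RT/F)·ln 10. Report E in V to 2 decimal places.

+0.28 V

Tl⁺/Tl is reduced (cathode, E° = −0.35 V) and Zn²⁺/Zn is oxidized (anode).
The standard potential is −0.35 − (−0.76) = +0.41 V and the balanced reaction transfers n = 2 electrons.
For the overall reaction 2 Tl⁺(aq) + Zn(s) → 2 Tl(s) + Zn²⁺(aq), Q = [Zn²⁺(aq)] / [Tl⁺(aq)]^2 = 3.17×10^4, giving log Q = 4.501.
Applying E = E° − (RT ln10/nF)·log Q gives +0.41 − (0.0591/2)(4.501) = +0.28 V.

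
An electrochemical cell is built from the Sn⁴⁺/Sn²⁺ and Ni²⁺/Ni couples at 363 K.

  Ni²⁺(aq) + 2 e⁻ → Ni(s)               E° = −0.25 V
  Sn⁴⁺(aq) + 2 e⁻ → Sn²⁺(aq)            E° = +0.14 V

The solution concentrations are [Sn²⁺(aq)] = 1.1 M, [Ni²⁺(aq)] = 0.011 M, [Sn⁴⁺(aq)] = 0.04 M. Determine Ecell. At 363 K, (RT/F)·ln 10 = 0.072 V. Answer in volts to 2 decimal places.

Sn⁴⁺/Sn²⁺ is reduced (cathode, E° = +0.14 V) and Ni²⁺/Ni is oxidized (anode).
E°cell = +0.14 − (−0.25) = +0.39 V, with n = 2 electrons transferred.
The balanced reaction is Sn⁴⁺(aq) + Ni(s) → Sn²⁺(aq) + Ni²⁺(aq), so Q = ([Sn²⁺(aq)]·[Ni²⁺(aq)]) / [Sn⁴⁺(aq)] = 0.302 and log Q = −0.519.
Applying E = E° − (RT ln10/nF)·log Q gives +0.39 − (0.072/2)(−0.519) = +0.41 V.

+0.41 V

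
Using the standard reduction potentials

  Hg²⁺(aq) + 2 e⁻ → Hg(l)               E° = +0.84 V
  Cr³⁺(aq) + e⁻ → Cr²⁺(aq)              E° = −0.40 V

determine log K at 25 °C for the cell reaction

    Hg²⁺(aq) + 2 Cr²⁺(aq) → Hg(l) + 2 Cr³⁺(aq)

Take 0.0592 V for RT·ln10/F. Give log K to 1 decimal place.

The Hg²⁺/Hg couple is reduced (cathode); E°cell = +0.84 − (−0.40) = +1.24 V with n = 2.
At equilibrium E = 0, so log K = nE°cell / 0.0592 = (2)(+1.24) / 0.0592 = 41.9.

log K = 41.9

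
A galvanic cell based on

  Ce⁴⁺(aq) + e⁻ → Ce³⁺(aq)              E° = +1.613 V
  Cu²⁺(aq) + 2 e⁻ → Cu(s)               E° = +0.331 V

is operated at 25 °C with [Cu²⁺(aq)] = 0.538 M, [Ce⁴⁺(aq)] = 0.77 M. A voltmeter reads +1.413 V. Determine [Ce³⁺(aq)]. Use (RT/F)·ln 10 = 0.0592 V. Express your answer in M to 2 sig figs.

Ce⁴⁺/Ce³⁺ is the cathode (higher E°); E°cell = +1.613 − (+0.331) = +1.282 V with n = 2.
From the Nernst equation, log Q = n(E° − E)/0.0592 = 2·(+1.282 − (+1.413))/0.0592 = −4.426.
For 2 Ce⁴⁺(aq) + Cu(s) → 2 Ce³⁺(aq) + Cu²⁺(aq), the reaction quotient is Q = ([Ce³⁺(aq)]^2·[Cu²⁺(aq)]) / [Ce⁴⁺(aq)]^2.
Isolating [Ce³⁺(aq)] in Q = 10^{−4.426} yields log [Ce³⁺(aq)] = −2.192, i.e. 0.0064 M.

0.0064 M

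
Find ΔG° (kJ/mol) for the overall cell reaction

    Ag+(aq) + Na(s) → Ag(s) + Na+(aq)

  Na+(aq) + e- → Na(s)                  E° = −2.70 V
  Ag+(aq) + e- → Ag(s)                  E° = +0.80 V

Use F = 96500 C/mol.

−338 kJ/mol

In the reaction as written Ag+(aq) is reduced, so the Ag⁺/Ag couple is the cathode and Na⁺/Na is the anode.
E°cell = +0.80 − (−2.70) = +3.50 V; balancing electrons gives n = 1.
ΔG° = −nFE°cell = −(1)(96500)(+3.50) J/mol = −338 kJ/mol.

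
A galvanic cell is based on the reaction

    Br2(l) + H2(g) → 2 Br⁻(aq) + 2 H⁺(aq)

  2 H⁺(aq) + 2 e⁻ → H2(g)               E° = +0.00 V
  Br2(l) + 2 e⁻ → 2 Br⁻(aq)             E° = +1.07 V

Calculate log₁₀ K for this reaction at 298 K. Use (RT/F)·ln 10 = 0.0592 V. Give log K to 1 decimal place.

The Br₂/Br⁻ couple is reduced (cathode); E°cell = +1.07 − (+0.00) = +1.07 V with n = 2.
At equilibrium E = 0, so log K = nE°cell / 0.0592 = (2)(+1.07) / 0.0592 = 36.1.

log K = 36.1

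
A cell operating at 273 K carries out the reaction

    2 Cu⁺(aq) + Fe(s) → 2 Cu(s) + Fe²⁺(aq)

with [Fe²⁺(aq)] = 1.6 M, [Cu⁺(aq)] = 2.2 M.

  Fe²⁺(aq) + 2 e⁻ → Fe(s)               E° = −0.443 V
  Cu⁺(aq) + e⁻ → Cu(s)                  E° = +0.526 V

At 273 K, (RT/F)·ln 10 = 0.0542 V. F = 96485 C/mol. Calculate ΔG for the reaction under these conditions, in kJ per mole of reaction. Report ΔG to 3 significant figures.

−189 kJ/mol

With Cu⁺/Cu reduced at the cathode, E°cell = +0.526 − (−0.443) = +0.969 V and n = 2.
Q = [Fe²⁺(aq)] / [Cu⁺(aq)]^2 = 0.331, so log Q = −0.481 and E = +0.969 − (0.0542/2)(−0.481) = +0.9820 V.
Finally ΔG = −nFE = −(2)(96485 C/mol)(+0.9820 V) = −189 kJ/mol.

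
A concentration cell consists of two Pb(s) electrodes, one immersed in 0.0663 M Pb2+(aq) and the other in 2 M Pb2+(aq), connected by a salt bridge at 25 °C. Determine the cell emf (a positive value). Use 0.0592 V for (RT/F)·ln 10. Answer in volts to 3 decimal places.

0.044 V

For a concentration cell E°cell = 0, since both electrodes use the same couple.
The compartment with the higher Pb2+(aq) concentration (2 M) acts as the cathode; ions are reduced there and produced at the dilute (0.0663 M) anode.
With n = 2, Ecell = −(0.0592/2)·log([dilute]/[conc]) = −(0.0592/2)·log(0.0663/2) = +0.044 V.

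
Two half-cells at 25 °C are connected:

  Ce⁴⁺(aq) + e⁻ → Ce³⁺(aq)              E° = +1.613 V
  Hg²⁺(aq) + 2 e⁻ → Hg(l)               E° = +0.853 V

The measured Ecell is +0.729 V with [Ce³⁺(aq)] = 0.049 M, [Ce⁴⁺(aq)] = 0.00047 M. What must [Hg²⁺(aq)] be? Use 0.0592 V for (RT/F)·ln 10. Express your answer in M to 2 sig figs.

0.0010 M

The Ce⁴⁺/Ce³⁺ couple has the larger reduction potential, so it is the cathode: E°cell = +1.613 − (+0.853) = +0.760 V and n = 2.
Rearranging E = E° − (0.0592/n)·log Q gives log Q = 2(+0.760 − (+0.729))/0.0592 = 1.047.
The balanced reaction is 2 Ce⁴⁺(aq) + Hg(l) → 2 Ce³⁺(aq) + Hg²⁺(aq), so Q = ([Ce³⁺(aq)]^2·[Hg²⁺(aq)]) / [Ce⁴⁺(aq)]^2.
Isolating [Hg²⁺(aq)] in Q = 10^{1.047} yields log [Hg²⁺(aq)] = −2.989, i.e. 0.0010 M.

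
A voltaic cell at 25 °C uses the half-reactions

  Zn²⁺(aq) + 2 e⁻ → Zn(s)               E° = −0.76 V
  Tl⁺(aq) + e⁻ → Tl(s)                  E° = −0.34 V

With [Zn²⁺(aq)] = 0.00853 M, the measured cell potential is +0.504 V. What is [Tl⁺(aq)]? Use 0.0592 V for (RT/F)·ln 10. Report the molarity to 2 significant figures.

The Tl⁺/Tl couple has the larger reduction potential, so it is the cathode: E°cell = −0.34 − (−0.76) = +0.42 V and n = 2.
Rearranging E = E° − (0.0592/n)·log Q gives log Q = 2(+0.42 − (+0.504))/0.0592 = −2.838.
The balanced reaction is 2 Tl⁺(aq) + Zn(s) → 2 Tl(s) + Zn²⁺(aq), so Q = [Zn²⁺(aq)] / [Tl⁺(aq)]^2.
Substituting the known concentrations and solving, log [Tl⁺(aq)] = 0.384 and [Tl⁺(aq)] = 2.4 M.

2.4 M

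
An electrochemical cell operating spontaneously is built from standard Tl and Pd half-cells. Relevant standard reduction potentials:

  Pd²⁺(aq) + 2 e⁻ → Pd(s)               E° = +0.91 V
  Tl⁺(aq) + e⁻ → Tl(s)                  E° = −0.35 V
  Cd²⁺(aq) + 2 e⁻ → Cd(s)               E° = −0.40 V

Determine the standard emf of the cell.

+1.26 V

Of the two couples in this cell, the one with the more positive reduction potential is reduced at the cathode: here that is Pd²⁺/Pd (+0.91 V); Tl⁺/Tl (−0.35 V) is the anode.
E°cell = E°(cathode) − E°(anode) = +0.91 − (−0.35) = +1.26 V.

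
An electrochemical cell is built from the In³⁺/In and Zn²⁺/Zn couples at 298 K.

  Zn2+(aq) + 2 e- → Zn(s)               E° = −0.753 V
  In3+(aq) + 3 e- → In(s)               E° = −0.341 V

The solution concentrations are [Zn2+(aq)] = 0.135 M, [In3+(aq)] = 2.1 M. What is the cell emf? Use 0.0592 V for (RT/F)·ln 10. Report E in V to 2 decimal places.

Since E°(In³⁺/In) > E°(Zn²⁺/Zn), In³⁺/In serves as the cathode.
The standard potential is −0.341 − (−0.753) = +0.412 V and the balanced reaction transfers n = 6 electrons.
For the overall reaction 2 In3+(aq) + 3 Zn(s) → 2 In(s) + 3 Zn2+(aq), Q = [Zn2+(aq)]^3 / [In3+(aq)]^2 = 0.000558, giving log Q = −3.253.
Applying E = E° − (RT ln10/nF)·log Q gives +0.412 − (0.0592/6)(−3.253) = +0.44 V.

+0.44 V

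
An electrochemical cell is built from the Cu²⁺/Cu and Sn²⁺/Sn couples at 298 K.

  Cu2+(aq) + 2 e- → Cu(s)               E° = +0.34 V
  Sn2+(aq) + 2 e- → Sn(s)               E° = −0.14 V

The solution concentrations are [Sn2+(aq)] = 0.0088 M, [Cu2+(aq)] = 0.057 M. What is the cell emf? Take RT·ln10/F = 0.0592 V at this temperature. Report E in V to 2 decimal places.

Cu²⁺/Cu is reduced (cathode, E° = +0.34 V) and Sn²⁺/Sn is oxidized (anode).
The standard potential is +0.34 − (−0.14) = +0.48 V and the balanced reaction transfers n = 2 electrons.
Balancing gives Cu2+(aq) + Sn(s) → Cu(s) + Sn2+(aq); hence Q = [Sn2+(aq)] / [Cu2+(aq)] = 0.154 (log Q = −0.811).
Applying E = E° − (RT ln10/nF)·log Q gives +0.48 − (0.0592/2)(−0.811) = +0.50 V.

+0.50 V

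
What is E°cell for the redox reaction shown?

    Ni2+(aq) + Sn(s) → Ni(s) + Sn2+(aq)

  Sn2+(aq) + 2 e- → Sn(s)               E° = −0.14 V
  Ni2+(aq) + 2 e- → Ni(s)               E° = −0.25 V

Ni2+(aq) gains electrons, so the Ni²⁺/Ni couple is the cathode; the Sn²⁺/Sn couple is the anode.
E°cell = E°(cathode) − E°(anode) = −0.25 − (−0.14) = −0.11 V.

−0.11 V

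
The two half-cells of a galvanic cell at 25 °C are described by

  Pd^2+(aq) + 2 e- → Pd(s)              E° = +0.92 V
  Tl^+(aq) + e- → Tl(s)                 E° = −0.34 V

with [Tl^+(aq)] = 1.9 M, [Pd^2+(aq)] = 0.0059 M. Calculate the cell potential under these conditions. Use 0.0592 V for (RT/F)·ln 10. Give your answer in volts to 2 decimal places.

Pd²⁺/Pd is reduced (cathode, E° = +0.92 V) and Tl⁺/Tl is oxidized (anode).
E°cell = +0.92 − (−0.34) = +1.26 V, with n = 2 electrons transferred.
The balanced reaction is Pd^2+(aq) + 2 Tl(s) → Pd(s) + 2 Tl^+(aq), so Q = [Tl^+(aq)]^2 / [Pd^2+(aq)] = 612 and log Q = 2.787.
Applying E = E° − (RT ln10/nF)·log Q gives +1.26 − (0.0592/2)(2.787) = +1.18 V.

+1.18 V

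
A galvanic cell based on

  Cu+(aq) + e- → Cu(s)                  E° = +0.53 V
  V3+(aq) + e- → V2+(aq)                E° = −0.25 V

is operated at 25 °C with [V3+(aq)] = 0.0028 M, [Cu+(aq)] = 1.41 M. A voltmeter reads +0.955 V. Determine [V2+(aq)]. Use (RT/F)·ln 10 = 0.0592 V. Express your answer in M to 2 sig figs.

1.8 M

Cu⁺/Cu is the cathode (higher E°); E°cell = +0.53 − (−0.25) = +0.78 V with n = 1.
Since E = E° − (0.0592/n)·log Q, log Q = n(E° − E)/0.0592 = −2.956.
The balanced reaction is Cu+(aq) + V2+(aq) → Cu(s) + V3+(aq), so Q = [V3+(aq)] / ([Cu+(aq)]·[V2+(aq)]).
Isolating [V2+(aq)] in Q = 10^{−2.956} yields log [V2+(aq)] = 0.254, i.e. 1.8 M.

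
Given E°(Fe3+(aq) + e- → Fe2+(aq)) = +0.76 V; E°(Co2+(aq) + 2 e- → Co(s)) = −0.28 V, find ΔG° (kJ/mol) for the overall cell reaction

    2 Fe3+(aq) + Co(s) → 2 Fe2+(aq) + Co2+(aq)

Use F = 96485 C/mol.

In the reaction as written Fe3+(aq) is reduced, so the Fe³⁺/Fe²⁺ couple is the cathode and Co²⁺/Co is the anode.
E°cell = +0.76 − (−0.28) = +1.04 V; balancing electrons gives n = 2.
ΔG° = −nFE°cell = −(2)(96485)(+1.04) J/mol = −201 kJ/mol.

−201 kJ/mol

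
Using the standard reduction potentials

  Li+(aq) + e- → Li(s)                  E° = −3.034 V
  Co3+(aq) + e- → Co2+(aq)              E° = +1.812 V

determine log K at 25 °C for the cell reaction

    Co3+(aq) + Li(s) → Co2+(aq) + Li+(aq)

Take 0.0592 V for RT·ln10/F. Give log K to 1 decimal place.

log K = 81.9

The Co³⁺/Co²⁺ couple is reduced (cathode); E°cell = +1.812 − (−3.034) = +4.846 V with n = 1.
At equilibrium E = 0, so log K = nE°cell / 0.0592 = (1)(+4.846) / 0.0592 = 81.9.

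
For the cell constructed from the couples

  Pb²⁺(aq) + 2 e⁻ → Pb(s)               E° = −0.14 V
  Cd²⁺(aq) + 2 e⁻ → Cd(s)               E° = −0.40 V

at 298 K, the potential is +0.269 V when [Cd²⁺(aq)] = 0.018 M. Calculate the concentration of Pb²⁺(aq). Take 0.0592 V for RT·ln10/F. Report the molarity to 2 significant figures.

0.036 M

The Pb²⁺/Pb couple has the larger reduction potential, so it is the cathode: E°cell = −0.14 − (−0.40) = +0.26 V and n = 2.
Rearranging E = E° − (0.0592/n)·log Q gives log Q = 2(+0.26 − (+0.269))/0.0592 = −0.304.
For Pb²⁺(aq) + Cd(s) → Pb(s) + Cd²⁺(aq), the reaction quotient is Q = [Cd²⁺(aq)] / [Pb²⁺(aq)].
Solving for the unknown gives log [Pb²⁺(aq)] = −1.441, so [Pb²⁺(aq)] ≈ 0.036 M.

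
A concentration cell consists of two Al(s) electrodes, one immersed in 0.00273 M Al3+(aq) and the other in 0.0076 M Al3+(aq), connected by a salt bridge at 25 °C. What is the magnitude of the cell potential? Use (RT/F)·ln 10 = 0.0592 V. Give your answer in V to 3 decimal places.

For a concentration cell E°cell = 0, since both electrodes use the same couple.
The compartment with the higher Al3+(aq) concentration (0.0076 M) acts as the cathode; ions are reduced there and produced at the dilute (0.00273 M) anode.
With n = 3, Ecell = −(0.0592/3)·log([dilute]/[conc]) = −(0.0592/3)·log(0.00273/0.0076) = +0.009 V.

0.009 V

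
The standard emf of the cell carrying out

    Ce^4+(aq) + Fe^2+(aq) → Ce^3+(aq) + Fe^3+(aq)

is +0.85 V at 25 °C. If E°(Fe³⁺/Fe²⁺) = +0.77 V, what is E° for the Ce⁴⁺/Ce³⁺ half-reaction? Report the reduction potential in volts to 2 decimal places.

+1.62 V

In the reaction as written the Ce⁴⁺/Ce³⁺ couple is reduced (cathode) and Fe³⁺/Fe²⁺ is oxidized (anode), so E°cell = E°(Ce⁴⁺/Ce³⁺) − E°(Fe³⁺/Fe²⁺).
E°(Ce⁴⁺/Ce³⁺) = E°cell + E°(anode) = +0.85 + (+0.77) = +1.62 V.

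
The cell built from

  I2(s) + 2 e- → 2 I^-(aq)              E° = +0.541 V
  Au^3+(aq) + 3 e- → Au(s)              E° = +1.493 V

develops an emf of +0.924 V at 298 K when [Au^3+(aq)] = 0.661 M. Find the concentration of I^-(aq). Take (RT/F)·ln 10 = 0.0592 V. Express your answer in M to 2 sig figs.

0.39 M

Au³⁺/Au is the cathode (higher E°); E°cell = +1.493 − (+0.541) = +0.952 V with n = 6.
From the Nernst equation, log Q = n(E° − E)/0.0592 = 6·(+0.952 − (+0.924))/0.0592 = 2.838.
Balancing electrons gives 2 Au^3+(aq) + 6 I^-(aq) → 2 Au(s) + 3 I2(s); thus Q = 1 / ([Au^3+(aq)]^2·[I^-(aq)]^6).
Solving for the unknown gives log [I^-(aq)] = −0.413, so [I^-(aq)] ≈ 0.39 M.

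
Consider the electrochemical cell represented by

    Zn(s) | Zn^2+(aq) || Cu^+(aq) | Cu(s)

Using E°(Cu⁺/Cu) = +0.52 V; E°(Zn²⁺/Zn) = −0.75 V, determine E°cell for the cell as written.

+1.27 V

By convention the left-hand electrode in cell notation is the anode (oxidation) and the right-hand electrode is the cathode (reduction).
E°cell = E°(right) − E°(left) = +0.52 − (−0.75) = +1.27 V.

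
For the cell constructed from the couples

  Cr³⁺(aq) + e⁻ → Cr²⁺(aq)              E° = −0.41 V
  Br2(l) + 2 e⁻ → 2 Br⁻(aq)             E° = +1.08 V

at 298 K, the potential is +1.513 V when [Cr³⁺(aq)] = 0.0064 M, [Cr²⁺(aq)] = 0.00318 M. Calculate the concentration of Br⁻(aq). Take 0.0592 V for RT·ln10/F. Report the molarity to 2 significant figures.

0.20 M

With Br₂/Br⁻ at the cathode and Cr³⁺/Cr²⁺ at the anode, E°cell = +1.08 − (−0.41) = +1.49 V (n = 2).
From the Nernst equation, log Q = n(E° − E)/0.0592 = 2·(+1.49 − (+1.513))/0.0592 = −0.777.
For Br2(l) + 2 Cr²⁺(aq) → 2 Br⁻(aq) + 2 Cr³⁺(aq), the reaction quotient is Q = ([Br⁻(aq)]^2·[Cr³⁺(aq)]^2) / [Cr²⁺(aq)]^2.
Solving for the unknown gives log [Br⁻(aq)] = −0.692, so [Br⁻(aq)] ≈ 0.20 M.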